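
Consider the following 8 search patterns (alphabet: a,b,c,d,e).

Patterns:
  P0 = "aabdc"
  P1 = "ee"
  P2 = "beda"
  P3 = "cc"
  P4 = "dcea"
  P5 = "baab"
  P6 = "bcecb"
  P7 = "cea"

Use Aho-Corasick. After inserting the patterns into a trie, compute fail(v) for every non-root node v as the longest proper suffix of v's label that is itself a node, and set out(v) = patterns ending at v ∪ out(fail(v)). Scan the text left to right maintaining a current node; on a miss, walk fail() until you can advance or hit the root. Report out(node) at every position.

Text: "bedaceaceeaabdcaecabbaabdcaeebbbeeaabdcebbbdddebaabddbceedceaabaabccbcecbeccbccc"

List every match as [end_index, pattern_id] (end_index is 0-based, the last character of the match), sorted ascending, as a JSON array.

Build:
Trie nodes:
  0='ε' goto a→1 b→8 c→12 d→14 e→6
  1='a' goto a→2
  2='aa' goto b→3
  3='aab' goto d→4
  4='aabd' goto c→5
  5='aabdc' goto ·  [P0 ends]
  6='e' goto e→7
  7='ee' goto ·  [P1 ends]
  8='b' goto a→18 c→21 e→9
  9='be' goto d→10
  10='bed' goto a→11
  11='beda' goto ·  [P2 ends]
  12='c' goto c→13 e→25
  13='cc' goto ·  [P3 ends]
  14='d' goto c→15
  15='dc' goto e→16
  16='dce' goto a→17
  17='dcea' goto ·  [P4 ends]
  18='ba' goto a→19
  19='baa' goto b→20
  20='baab' goto ·  [P5 ends]
  21='bc' goto e→22
  22='bce' goto c→23
  23='bcec' goto b→24
  24='bcecb' goto ·  [P6 ends]
  25='ce' goto a→26
  26='cea' goto ·  [P7 ends]

BFS fail/out derivation:
  n1('a'): parent n0 fail=0; on 'a' 0 → fail=0;  out ∅∪∅=∅
  n6('e'): parent n0 fail=0; on 'e' 0 → fail=0;  out ∅∪∅=∅
  n8('b'): parent n0 fail=0; on 'b' 0 → fail=0;  out ∅∪∅=∅
  n12('c'): parent n0 fail=0; on 'c' 0 → fail=0;  out ∅∪∅=∅
  n14('d'): parent n0 fail=0; on 'd' 0 → fail=0;  out ∅∪∅=∅
  n2('aa'): parent n1 fail=0; on 'a' 0 → fail=1;  out ∅∪∅=∅
  n7('ee'): parent n6 fail=0; on 'e' 0 → fail=6;  out {1}∪∅={1}
  n9('be'): parent n8 fail=0; on 'e' 0 → fail=6;  out ∅∪∅=∅
  n13('cc'): parent n12 fail=0; on 'c' 0 → fail=12;  out {3}∪∅={3}
  n15('dc'): parent n14 fail=0; on 'c' 0 → fail=12;  out ∅∪∅=∅
  n18('ba'): parent n8 fail=0; on 'a' 0 → fail=1;  out ∅∪∅=∅
  n21('bc'): parent n8 fail=0; on 'c' 0 → fail=12;  out ∅∪∅=∅
  n25('ce'): parent n12 fail=0; on 'e' 0 → fail=6;  out ∅∪∅=∅
  n3('aab'): parent n2 fail=1; on 'b' 1→0 → fail=8;  out ∅∪∅=∅
  n10('bed'): parent n9 fail=6; on 'd' 6→0 → fail=14;  out ∅∪∅=∅
  n16('dce'): parent n15 fail=12; on 'e' 12 → fail=25;  out ∅∪∅=∅
  n19('baa'): parent n18 fail=1; on 'a' 1 → fail=2;  out ∅∪∅=∅
  n22('bce'): parent n21 fail=12; on 'e' 12 → fail=25;  out ∅∪∅=∅
  n26('cea'): parent n25 fail=6; on 'a' 6→0 → fail=1;  out {7}∪∅={7}
  n4('aabd'): parent n3 fail=8; on 'd' 8→0 → fail=14;  out ∅∪∅=∅
  n11('beda'): parent n10 fail=14; on 'a' 14→0 → fail=1;  out {2}∪∅={2}
  n17('dcea'): parent n16 fail=25; on 'a' 25 → fail=26;  out {4}∪{7}={4,7}
  n20('baab'): parent n19 fail=2; on 'b' 2 → fail=3;  out {5}∪∅={5}
  n23('bcec'): parent n22 fail=25; on 'c' 25→6→0 → fail=12;  out ∅∪∅=∅
  n5('aabdc'): parent n4 fail=14; on 'c' 14 → fail=15;  out {0}∪∅={0}
  n24('bcecb'): parent n23 fail=12; on 'b' 12→0 → fail=8;  out {6}∪∅={6}

Scan:
pos 0 'b': at 8
pos 1 'e': at 9
pos 2 'd': at 10
pos 3 'a': at 11  ** P2@[0:3]
pos 4 'c': at 12 (via fail)
pos 5 'e': at 25
pos 6 'a': at 26  ** P7@[4:6]
pos 7 'c': at 12 (via fail)
pos 8 'e': at 25
pos 9 'e': at 7 (via fail)  ** P1@[8:9]
pos 10 'a': at 1 (via fail)
pos 11 'a': at 2
pos 12 'b': at 3
pos 13 'd': at 4
pos 14 'c': at 5  ** P0@[10:14]
pos 15 'a': at 1 (via fail)
pos 16 'e': at 6 (via fail)
pos 17 'c': at 12 (via fail)
pos 18 'a': at 1 (via fail)
pos 19 'b': at 8 (via fail)
pos 20 'b': at 8 (via fail)
pos 21 'a': at 18
pos 22 'a': at 19
pos 23 'b': at 20  ** P5@[20:23]
pos 24 'd': at 4 (via fail)
pos 25 'c': at 5  ** P0@[21:25]
pos 26 'a': at 1 (via fail)
pos 27 'e': at 6 (via fail)
pos 28 'e': at 7  ** P1@[27:28]
pos 29 'b': at 8 (via fail)
pos 30 'b': at 8 (via fail)
pos 31 'b': at 8 (via fail)
pos 32 'e': at 9
pos 33 'e': at 7 (via fail)  ** P1@[32:33]
pos 34 'a': at 1 (via fail)
pos 35 'a': at 2
pos 36 'b': at 3
pos 37 'd': at 4
pos 38 'c': at 5  ** P0@[34:38]
pos 39 'e': at 16 (via fail)
pos 40 'b': at 8 (via fail)
pos 41 'b': at 8 (via fail)
pos 42 'b': at 8 (via fail)
pos 43 'd': at 14 (via fail)
pos 44 'd': at 14 (via fail)
pos 45 'd': at 14 (via fail)
pos 46 'e': at 6 (via fail)
pos 47 'b': at 8 (via fail)
pos 48 'a': at 18
pos 49 'a': at 19
pos 50 'b': at 20  ** P5@[47:50]
pos 51 'd': at 4 (via fail)
pos 52 'd': at 14 (via fail)
pos 53 'b': at 8 (via fail)
pos 54 'c': at 21
pos 55 'e': at 22
pos 56 'e': at 7 (via fail)  ** P1@[55:56]
pos 57 'd': at 14 (via fail)
pos 58 'c': at 15
pos 59 'e': at 16
pos 60 'a': at 17  ** P4@[57:60],P7@[58:60]
pos 61 'a': at 2 (via fail)
pos 62 'b': at 3
pos 63 'a': at 18 (via fail)
pos 64 'a': at 19
pos 65 'b': at 20  ** P5@[62:65]
pos 66 'c': at 21 (via fail)
pos 67 'c': at 13 (via fail)  ** P3@[66:67]
pos 68 'b': at 8 (via fail)
pos 69 'c': at 21
pos 70 'e': at 22
pos 71 'c': at 23
pos 72 'b': at 24  ** P6@[68:72]
pos 73 'e': at 9 (via fail)
pos 74 'c': at 12 (via fail)
pos 75 'c': at 13  ** P3@[74:75]
pos 76 'b': at 8 (via fail)
pos 77 'c': at 21
pos 78 'c': at 13 (via fail)  ** P3@[77:78]
pos 79 'c': at 13 (via fail)  ** P3@[78:79]

All matches (sorted): [[3,2],[6,7],[9,1],[14,0],[23,5],[25,0],[28,1],[33,1],[38,0],[50,5],[56,1],[60,4],[60,7],[65,5],[67,3],[72,6],[75,3],[78,3],[79,3]]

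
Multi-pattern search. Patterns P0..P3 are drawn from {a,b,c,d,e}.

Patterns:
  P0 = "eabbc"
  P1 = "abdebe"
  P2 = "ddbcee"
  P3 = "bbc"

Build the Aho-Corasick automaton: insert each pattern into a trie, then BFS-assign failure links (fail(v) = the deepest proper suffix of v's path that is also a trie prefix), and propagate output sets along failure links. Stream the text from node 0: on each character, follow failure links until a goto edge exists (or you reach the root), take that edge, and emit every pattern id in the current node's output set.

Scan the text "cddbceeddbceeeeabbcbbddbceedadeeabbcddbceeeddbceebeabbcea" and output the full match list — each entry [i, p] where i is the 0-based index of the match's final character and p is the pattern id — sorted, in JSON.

Build:
Trie (insert patterns):
  n0 'ε': a→6 b→18 d→12 e→1
  n1 'e': a→2
  n2 'ea': b→3
  n3 'eab': b→4
  n4 'eabb': c→5
  n5 'eabbc': ·  [P0 ends]
  n6 'a': b→7
  n7 'ab': d→8
  n8 'abd': e→9
  n9 'abde': b→10
  n10 'abdeb': e→11
  n11 'abdebe': ·  [P1 ends]
  n12 'd': d→13
  n13 'dd': b→14
  n14 'ddb': c→15
  n15 'ddbc': e→16
  n16 'ddbce': e→17
  n17 'ddbcee': ·  [P2 ends]
  n18 'b': b→19
  n19 'bb': c→20
  n20 'bbc': ·  [P3 ends]

Failure links (BFS by depth):
  n1('e'): parent n0 fail=0; on 'e' 0 → fail=0;  out ∅∪∅=∅
  n6('a'): parent n0 fail=0; on 'a' 0 → fail=0;  out ∅∪∅=∅
  n12('d'): parent n0 fail=0; on 'd' 0 → fail=0;  out ∅∪∅=∅
  n18('b'): parent n0 fail=0; on 'b' 0 → fail=0;  out ∅∪∅=∅
  n2('ea'): parent n1 fail=0; on 'a' 0 → fail=6;  out ∅∪∅=∅
  n7('ab'): parent n6 fail=0; on 'b' 0 → fail=18;  out ∅∪∅=∅
  n13('dd'): parent n12 fail=0; on 'd' 0 → fail=12;  out ∅∪∅=∅
  n19('bb'): parent n18 fail=0; on 'b' 0 → fail=18;  out ∅∪∅=∅
  n3('eab'): parent n2 fail=6; on 'b' 6 → fail=7;  out ∅∪∅=∅
  n8('abd'): parent n7 fail=18; on 'd' 18→0 → fail=12;  out ∅∪∅=∅
  n14('ddb'): parent n13 fail=12; on 'b' 12→0 → fail=18;  out ∅∪∅=∅
  n20('bbc'): parent n19 fail=18; on 'c' 18→0 → fail=0;  out {3}∪∅={3}
  n4('eabb'): parent n3 fail=7; on 'b' 7→18 → fail=19;  out ∅∪∅=∅
  n9('abde'): parent n8 fail=12; on 'e' 12→0 → fail=1;  out ∅∪∅=∅
  n15('ddbc'): parent n14 fail=18; on 'c' 18→0 → fail=0;  out ∅∪∅=∅
  n5('eabbc'): parent n4 fail=19; on 'c' 19 → fail=20;  out {0}∪{3}={0,3}
  n10('abdeb'): parent n9 fail=1; on 'b' 1→0 → fail=18;  out ∅∪∅=∅
  n16('ddbce'): parent n15 fail=0; on 'e' 0 → fail=1;  out ∅∪∅=∅
  n11('abdebe'): parent n10 fail=18; on 'e' 18→0 → fail=1;  out {1}∪∅={1}
  n17('ddbcee'): parent n16 fail=1; on 'e' 1→0 → fail=1;  out {2}∪∅={2}

Text stream:
i=0 'c': node 0→0
i=1 'd': node 0→12
i=2 'd': node 12→13
i=3 'b': node 13→14
i=4 'c': node 14→15
i=5 'e': node 15→16
i=6 'e': node 16→17  ** P2@[1:6]
i=7 'd': node 17→12 (via fail)
i=8 'd': node 12→13
i=9 'b': node 13→14
i=10 'c': node 14→15
i=11 'e': node 15→16
i=12 'e': node 16→17  ** P2@[7:12]
i=13 'e': node 17→1 (via fail)
i=14 'e': node 1→1 (via fail)
i=15 'a': node 1→2
i=16 'b': node 2→3
i=17 'b': node 3→4
i=18 'c': node 4→5  ** P0@[14:18],P3@[16:18]
i=19 'b': node 5→18 (via fail)
i=20 'b': node 18→19
i=21 'd': node 19→12 (via fail)
i=22 'd': node 12→13
i=23 'b': node 13→14
i=24 'c': node 14→15
i=25 'e': node 15→16
i=26 'e': node 16→17  ** P2@[21:26]
i=27 'd': node 17→12 (via fail)
i=28 'a': node 12→6 (via fail)
i=29 'd': node 6→12 (via fail)
i=30 'e': node 12→1 (via fail)
i=31 'e': node 1→1 (via fail)
i=32 'a': node 1→2
i=33 'b': node 2→3
i=34 'b': node 3→4
i=35 'c': node 4→5  ** P0@[31:35],P3@[33:35]
i=36 'd': node 5→12 (via fail)
i=37 'd': node 12→13
i=38 'b': node 13→14
i=39 'c': node 14→15
i=40 'e': node 15→16
i=41 'e': node 16→17  ** P2@[36:41]
i=42 'e': node 17→1 (via fail)
i=43 'd': node 1→12 (via fail)
i=44 'd': node 12→13
i=45 'b': node 13→14
i=46 'c': node 14→15
i=47 'e': node 15→16
i=48 'e': node 16→17  ** P2@[43:48]
i=49 'b': node 17→18 (via fail)
i=50 'e': node 18→1 (via fail)
i=51 'a': node 1→2
i=52 'b': node 2→3
i=53 'b': node 3→4
i=54 'c': node 4→5  ** P0@[50:54],P3@[52:54]
i=55 'e': node 5→1 (via fail)
i=56 'a': node 1→2

Matches: [[6,2],[12,2],[18,0],[18,3],[26,2],[35,0],[35,3],[41,2],[48,2],[54,0],[54,3]]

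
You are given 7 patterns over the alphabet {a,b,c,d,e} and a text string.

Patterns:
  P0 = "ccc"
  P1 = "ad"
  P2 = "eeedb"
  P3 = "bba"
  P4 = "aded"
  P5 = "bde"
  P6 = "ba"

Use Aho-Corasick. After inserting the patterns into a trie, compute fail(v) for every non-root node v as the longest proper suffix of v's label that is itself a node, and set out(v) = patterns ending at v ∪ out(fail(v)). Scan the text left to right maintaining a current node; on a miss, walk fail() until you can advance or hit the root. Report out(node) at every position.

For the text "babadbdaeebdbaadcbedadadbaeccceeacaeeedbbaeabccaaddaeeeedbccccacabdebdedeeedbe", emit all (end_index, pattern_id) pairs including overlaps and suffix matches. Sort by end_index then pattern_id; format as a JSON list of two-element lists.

Build automaton:
Trie (insert patterns):
  0='ε' goto a→4 b→11 c→1 e→6
  1='c' goto c→2
  2='cc' goto c→3
  3='ccc' goto ·  ←P0
  4='a' goto d→5
  5='ad' goto e→14  ←P1
  6='e' goto e→7
  7='ee' goto e→8
  8='eee' goto d→9
  9='eeed' goto b→10
  10='eeedb' goto ·  ←P2
  11='b' goto a→18 b→12 d→16
  12='bb' goto a→13
  13='bba' goto ·  ←P3
  14='ade' goto d→15
  15='aded' goto ·  ←P4
  16='bd' goto e→17
  17='bde' goto ·  ←P5
  18='ba' goto ·  ←P6

BFS fail/out derivation:
  n1('c'): parent n0 fail=0; on 'c' 0 → fail=0;  out ∅∪∅=∅
  n4('a'): parent n0 fail=0; on 'a' 0 → fail=0;  out ∅∪∅=∅
  n6('e'): parent n0 fail=0; on 'e' 0 → fail=0;  out ∅∪∅=∅
  n11('b'): parent n0 fail=0; on 'b' 0 → fail=0;  out ∅∪∅=∅
  n2('cc'): parent n1 fail=0; on 'c' 0 → fail=1;  out ∅∪∅=∅
  n5('ad'): parent n4 fail=0; on 'd' 0 → fail=0;  out {1}∪∅={1}
  n7('ee'): parent n6 fail=0; on 'e' 0 → fail=6;  out ∅∪∅=∅
  n12('bb'): parent n11 fail=0; on 'b' 0 → fail=11;  out ∅∪∅=∅
  n16('bd'): parent n11 fail=0; on 'd' 0 → fail=0;  out ∅∪∅=∅
  n18('ba'): parent n11 fail=0; on 'a' 0 → fail=4;  out {6}∪∅={6}
  n3('ccc'): parent n2 fail=1; on 'c' 1 → fail=2;  out {0}∪∅={0}
  n8('eee'): parent n7 fail=6; on 'e' 6 → fail=7;  out ∅∪∅=∅
  n13('bba'): parent n12 fail=11; on 'a' 11 → fail=18;  out {3}∪{6}={3,6}
  n14('ade'): parent n5 fail=0; on 'e' 0 → fail=6;  out ∅∪∅=∅
  n17('bde'): parent n16 fail=0; on 'e' 0 → fail=6;  out {5}∪∅={5}
  n9('eeed'): parent n8 fail=7; on 'd' 7→6→0 → fail=0;  out ∅∪∅=∅
  n15('aded'): parent n14 fail=6; on 'd' 6→0 → fail=0;  out {4}∪∅={4}
  n10('eeedb'): parent n9 fail=0; on 'b' 0 → fail=11;  out {2}∪∅={2}

Run:
pos 0 'b': at 11
pos 1 'a': at 18  → match P6@[0:1]
pos 2 'b': at 11 (fail-walked)
pos 3 'a': at 18  → match P6@[2:3]
pos 4 'd': at 5 (fail-walked)  → match P1@[3:4]
pos 5 'b': at 11 (fail-walked)
pos 6 'd': at 16
pos 7 'a': at 4 (fail-walked)
pos 8 'e': at 6 (fail-walked)
pos 9 'e': at 7
pos 10 'b': at 11 (fail-walked)
pos 11 'd': at 16
pos 12 'b': at 11 (fail-walked)
pos 13 'a': at 18  → match P6@[12:13]
pos 14 'a': at 4 (fail-walked)
pos 15 'd': at 5  → match P1@[14:15]
pos 16 'c': at 1 (fail-walked)
pos 17 'b': at 11 (fail-walked)
pos 18 'e': at 6 (fail-walked)
pos 19 'd': at 0 (fail-walked)
pos 20 'a': at 4
pos 21 'd': at 5  → match P1@[20:21]
pos 22 'a': at 4 (fail-walked)
pos 23 'd': at 5  → match P1@[22:23]
pos 24 'b': at 11 (fail-walked)
pos 25 'a': at 18  → match P6@[24:25]
pos 26 'e': at 6 (fail-walked)
pos 27 'c': at 1 (fail-walked)
pos 28 'c': at 2
pos 29 'c': at 3  → match P0@[27:29]
pos 30 'e': at 6 (fail-walked)
pos 31 'e': at 7
pos 32 'a': at 4 (fail-walked)
pos 33 'c': at 1 (fail-walked)
pos 34 'a': at 4 (fail-walked)
pos 35 'e': at 6 (fail-walked)
pos 36 'e': at 7
pos 37 'e': at 8
pos 38 'd': at 9
pos 39 'b': at 10  → match P2@[35:39]
pos 40 'b': at 12 (fail-walked)
pos 41 'a': at 13  → match P3@[39:41],P6@[40:41]
pos 42 'e': at 6 (fail-walked)
pos 43 'a': at 4 (fail-walked)
pos 44 'b': at 11 (fail-walked)
pos 45 'c': at 1 (fail-walked)
pos 46 'c': at 2
pos 47 'a': at 4 (fail-walked)
pos 48 'a': at 4 (fail-walked)
pos 49 'd': at 5  → match P1@[48:49]
pos 50 'd': at 0 (fail-walked)
pos 51 'a': at 4
pos 52 'e': at 6 (fail-walked)
pos 53 'e': at 7
pos 54 'e': at 8
pos 55 'e': at 8 (fail-walked)
pos 56 'd': at 9
pos 57 'b': at 10  → match P2@[53:57]
pos 58 'c': at 1 (fail-walked)
pos 59 'c': at 2
pos 60 'c': at 3  → match P0@[58:60]
pos 61 'c': at 3 (fail-walked)  → match P0@[59:61]
pos 62 'a': at 4 (fail-walked)
pos 63 'c': at 1 (fail-walked)
pos 64 'a': at 4 (fail-walked)
pos 65 'b': at 11 (fail-walked)
pos 66 'd': at 16
pos 67 'e': at 17  → match P5@[65:67]
pos 68 'b': at 11 (fail-walked)
pos 69 'd': at 16
pos 70 'e': at 17  → match P5@[68:70]
pos 71 'd': at 0 (fail-walked)
pos 72 'e': at 6
pos 73 'e': at 7
pos 74 'e': at 8
pos 75 'd': at 9
pos 76 'b': at 10  → match P2@[72:76]
pos 77 'e': at 6 (fail-walked)

Matches: [[1,6],[3,6],[4,1],[13,6],[15,1],[21,1],[23,1],[25,6],[29,0],[39,2],[41,3],[41,6],[49,1],[57,2],[60,0],[61,0],[67,5],[70,5],[76,2]]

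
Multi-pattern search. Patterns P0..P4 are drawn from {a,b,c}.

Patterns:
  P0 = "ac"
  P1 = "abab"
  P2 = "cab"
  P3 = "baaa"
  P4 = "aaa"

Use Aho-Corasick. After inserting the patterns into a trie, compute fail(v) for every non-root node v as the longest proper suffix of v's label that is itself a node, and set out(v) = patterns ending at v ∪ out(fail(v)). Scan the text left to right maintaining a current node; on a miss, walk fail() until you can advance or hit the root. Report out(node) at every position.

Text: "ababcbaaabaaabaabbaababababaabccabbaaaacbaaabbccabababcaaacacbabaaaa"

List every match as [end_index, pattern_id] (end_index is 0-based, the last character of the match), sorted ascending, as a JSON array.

Build automaton:
Trie nodes:
  0='ε' goto a→1 b→9 c→6
  1='a' goto a→13 b→3 c→2
  2='ac' goto ·  ←P0
  3='ab' goto a→4
  4='aba' goto b→5
  5='abab' goto ·  ←P1
  6='c' goto a→7
  7='ca' goto b→8
  8='cab' goto ·  ←P2
  9='b' goto a→10
  10='ba' goto a→11
  11='baa' goto a→12
  12='baaa' goto ·  ←P3
  13='aa' goto a→14
  14='aaa' goto ·  ←P4

Failure links (BFS by depth):
  fail(1) 'a': from fail(0)=0 chase 'a': 0 ⇒ 0;  out=∅∪out(0)=∅
  fail(6) 'c': from fail(0)=0 chase 'c': 0 ⇒ 0;  out=∅∪out(0)=∅
  fail(9) 'b': from fail(0)=0 chase 'b': 0 ⇒ 0;  out=∅∪out(0)=∅
  fail(2) 'ac': from fail(1)=0 chase 'c': 0 ⇒ 6;  out={0}∪out(6)={0}
  fail(3) 'ab': from fail(1)=0 chase 'b': 0 ⇒ 9;  out=∅∪out(9)=∅
  fail(7) 'ca': from fail(6)=0 chase 'a': 0 ⇒ 1;  out=∅∪out(1)=∅
  fail(10) 'ba': from fail(9)=0 chase 'a': 0 ⇒ 1;  out=∅∪out(1)=∅
  fail(13) 'aa': from fail(1)=0 chase 'a': 0 ⇒ 1;  out=∅∪out(1)=∅
  fail(4) 'aba': from fail(3)=9 chase 'a': 9 ⇒ 10;  out=∅∪out(10)=∅
  fail(8) 'cab': from fail(7)=1 chase 'b': 1 ⇒ 3;  out={2}∪out(3)={2}
  fail(11) 'baa': from fail(10)=1 chase 'a': 1 ⇒ 13;  out=∅∪out(13)=∅
  fail(14) 'aaa': from fail(13)=1 chase 'a': 1 ⇒ 13;  out={4}∪out(13)={4}
  fail(5) 'abab': from fail(4)=10 chase 'b': 10→1 ⇒ 3;  out={1}∪out(3)={1}
  fail(12) 'baaa': from fail(11)=13 chase 'a': 13 ⇒ 14;  out={3}∪out(14)={3,4}

Run:
i=0 'a': node 0→1
i=1 'b': node 1→3
i=2 'a': node 3→4
i=3 'b': node 4→5  emit P1@[0:3]
i=4 'c': node 5→6 (fail-walked)
i=5 'b': node 6→9 (fail-walked)
i=6 'a': node 9→10
i=7 'a': node 10→11
i=8 'a': node 11→12  emit P3@[5:8],P4@[6:8]
i=9 'b': node 12→3 (fail-walked)
i=10 'a': node 3→4
i=11 'a': node 4→11 (fail-walked)
i=12 'a': node 11→12  emit P3@[9:12],P4@[10:12]
i=13 'b': node 12→3 (fail-walked)
i=14 'a': node 3→4
i=15 'a': node 4→11 (fail-walked)
i=16 'b': node 11→3 (fail-walked)
i=17 'b': node 3→9 (fail-walked)
i=18 'a': node 9→10
i=19 'a': node 10→11
i=20 'b': node 11→3 (fail-walked)
i=21 'a': node 3→4
i=22 'b': node 4→5  emit P1@[19:22]
i=23 'a': node 5→4 (fail-walked)
i=24 'b': node 4→5  emit P1@[21:24]
i=25 'a': node 5→4 (fail-walked)
i=26 'b': node 4→5  emit P1@[23:26]
i=27 'a': node 5→4 (fail-walked)
i=28 'a': node 4→11 (fail-walked)
i=29 'b': node 11→3 (fail-walked)
i=30 'c': node 3→6 (fail-walked)
i=31 'c': node 6→6 (fail-walked)
i=32 'a': node 6→7
i=33 'b': node 7→8  emit P2@[31:33]
i=34 'b': node 8→9 (fail-walked)
i=35 'a': node 9→10
i=36 'a': node 10→11
i=37 'a': node 11→12  emit P3@[34:37],P4@[35:37]
i=38 'a': node 12→14 (fail-walked)  emit P4@[36:38]
i=39 'c': node 14→2 (fail-walked)  emit P0@[38:39]
i=40 'b': node 2→9 (fail-walked)
i=41 'a': node 9→10
i=42 'a': node 10→11
i=43 'a': node 11→12  emit P3@[40:43],P4@[41:43]
i=44 'b': node 12→3 (fail-walked)
i=45 'b': node 3→9 (fail-walked)
i=46 'c': node 9→6 (fail-walked)
i=47 'c': node 6→6 (fail-walked)
i=48 'a': node 6→7
i=49 'b': node 7→8  emit P2@[47:49]
i=50 'a': node 8→4 (fail-walked)
i=51 'b': node 4→5  emit P1@[48:51]
i=52 'a': node 5→4 (fail-walked)
i=53 'b': node 4→5  emit P1@[50:53]
i=54 'c': node 5→6 (fail-walked)
i=55 'a': node 6→7
i=56 'a': node 7→13 (fail-walked)
i=57 'a': node 13→14  emit P4@[55:57]
i=58 'c': node 14→2 (fail-walked)  emit P0@[57:58]
i=59 'a': node 2→7 (fail-walked)
i=60 'c': node 7→2 (fail-walked)  emit P0@[59:60]
i=61 'b': node 2→9 (fail-walked)
i=62 'a': node 9→10
i=63 'b': node 10→3 (fail-walked)
i=64 'a': node 3→4
i=65 'a': node 4→11 (fail-walked)
i=66 'a': node 11→12  emit P3@[63:66],P4@[64:66]
i=67 'a': node 12→14 (fail-walked)  emit P4@[65:67]

All matches (sorted): [[3,1],[8,3],[8,4],[12,3],[12,4],[22,1],[24,1],[26,1],[33,2],[37,3],[37,4],[38,4],[39,0],[43,3],[43,4],[49,2],[51,1],[53,1],[57,4],[58,0],[60,0],[66,3],[66,4],[67,4]]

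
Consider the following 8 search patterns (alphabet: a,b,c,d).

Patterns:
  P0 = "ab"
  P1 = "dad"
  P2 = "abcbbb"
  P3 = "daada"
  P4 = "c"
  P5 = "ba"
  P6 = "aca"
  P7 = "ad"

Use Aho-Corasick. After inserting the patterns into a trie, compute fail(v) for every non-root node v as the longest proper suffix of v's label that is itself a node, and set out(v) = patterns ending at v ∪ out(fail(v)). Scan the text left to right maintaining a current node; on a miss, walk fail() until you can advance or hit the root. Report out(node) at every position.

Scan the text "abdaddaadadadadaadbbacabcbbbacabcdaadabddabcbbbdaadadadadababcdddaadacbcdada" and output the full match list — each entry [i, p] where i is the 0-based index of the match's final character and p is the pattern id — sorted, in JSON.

Construct AC machine:
Trie (insert patterns):
  0='ε' goto a→1 b→14 c→13 d→3
  1='a' goto b→2 c→16 d→18
  2='ab' goto c→6  [P0 ends]
  3='d' goto a→4
  4='da' goto a→10 d→5
  5='dad' goto ·  [P1 ends]
  6='abc' goto b→7
  7='abcb' goto b→8
  8='abcbb' goto b→9
  9='abcbbb' goto ·  [P2 ends]
  10='daa' goto d→11
  11='daad' goto a→12
  12='daada' goto ·  [P3 ends]
  13='c' goto ·  [P4 ends]
  14='b' goto a→15
  15='ba' goto ·  [P5 ends]
  16='ac' goto a→17
  17='aca' goto ·  [P6 ends]
  18='ad' goto ·  [P7 ends]

Failure links (BFS by depth):
  fail(1) 'a': from fail(0)=0 chase 'a': 0 ⇒ 0;  out=∅∪out(0)=∅
  fail(3) 'd': from fail(0)=0 chase 'd': 0 ⇒ 0;  out=∅∪out(0)=∅
  fail(13) 'c': from fail(0)=0 chase 'c': 0 ⇒ 0;  out={4}∪out(0)={4}
  fail(14) 'b': from fail(0)=0 chase 'b': 0 ⇒ 0;  out=∅∪out(0)=∅
  fail(2) 'ab': from fail(1)=0 chase 'b': 0 ⇒ 14;  out={0}∪out(14)={0}
  fail(4) 'da': from fail(3)=0 chase 'a': 0 ⇒ 1;  out=∅∪out(1)=∅
  fail(15) 'ba': from fail(14)=0 chase 'a': 0 ⇒ 1;  out={5}∪out(1)={5}
  fail(16) 'ac': from fail(1)=0 chase 'c': 0 ⇒ 13;  out=∅∪out(13)={4}
  fail(18) 'ad': from fail(1)=0 chase 'd': 0 ⇒ 3;  out={7}∪out(3)={7}
  fail(5) 'dad': from fail(4)=1 chase 'd': 1 ⇒ 18;  out={1}∪out(18)={1,7}
  fail(6) 'abc': from fail(2)=14 chase 'c': 14→0 ⇒ 13;  out=∅∪out(13)={4}
  fail(10) 'daa': from fail(4)=1 chase 'a': 1→0 ⇒ 1;  out=∅∪out(1)=∅
  fail(17) 'aca': from fail(16)=13 chase 'a': 13→0 ⇒ 1;  out={6}∪out(1)={6}
  fail(7) 'abcb': from fail(6)=13 chase 'b': 13→0 ⇒ 14;  out=∅∪out(14)=∅
  fail(11) 'daad': from fail(10)=1 chase 'd': 1 ⇒ 18;  out=∅∪out(18)={7}
  fail(8) 'abcbb': from fail(7)=14 chase 'b': 14→0 ⇒ 14;  out=∅∪out(14)=∅
  fail(12) 'daada': from fail(11)=18 chase 'a': 18→3 ⇒ 4;  out={3}∪out(4)={3}
  fail(9) 'abcbbb': from fail(8)=14 chase 'b': 14→0 ⇒ 14;  out={2}∪out(14)={2}

Text stream:
i=0 'a': node 0→1
i=1 'b': node 1→2  ** P0@[0:1]
i=2 'd': node 2→3 (fail-walked)
i=3 'a': node 3→4
i=4 'd': node 4→5  ** P1@[2:4],P7@[3:4]
i=5 'd': node 5→3 (fail-walked)
i=6 'a': node 3→4
i=7 'a': node 4→10
i=8 'd': node 10→11  ** P7@[7:8]
i=9 'a': node 11→12  ** P3@[5:9]
i=10 'd': node 12→5 (fail-walked)  ** P1@[8:10],P7@[9:10]
i=11 'a': node 5→4 (fail-walked)
i=12 'd': node 4→5  ** P1@[10:12],P7@[11:12]
i=13 'a': node 5→4 (fail-walked)
i=14 'd': node 4→5  ** P1@[12:14],P7@[13:14]
i=15 'a': node 5→4 (fail-walked)
i=16 'a': node 4→10
i=17 'd': node 10→11  ** P7@[16:17]
i=18 'b': node 11→14 (fail-walked)
i=19 'b': node 14→14 (fail-walked)
i=20 'a': node 14→15  ** P5@[19:20]
i=21 'c': node 15→16 (fail-walked)  ** P4@[21:21]
i=22 'a': node 16→17  ** P6@[20:22]
i=23 'b': node 17→2 (fail-walked)  ** P0@[22:23]
i=24 'c': node 2→6  ** P4@[24:24]
i=25 'b': node 6→7
i=26 'b': node 7→8
i=27 'b': node 8→9  ** P2@[22:27]
i=28 'a': node 9→15 (fail-walked)  ** P5@[27:28]
i=29 'c': node 15→16 (fail-walked)  ** P4@[29:29]
i=30 'a': node 16→17  ** P6@[28:30]
i=31 'b': node 17→2 (fail-walked)  ** P0@[30:31]
i=32 'c': node 2→6  ** P4@[32:32]
i=33 'd': node 6→3 (fail-walked)
i=34 'a': node 3→4
i=35 'a': node 4→10
i=36 'd': node 10→11  ** P7@[35:36]
i=37 'a': node 11→12  ** P3@[33:37]
i=38 'b': node 12→2 (fail-walked)  ** P0@[37:38]
i=39 'd': node 2→3 (fail-walked)
i=40 'd': node 3→3 (fail-walked)
i=41 'a': node 3→4
i=42 'b': node 4→2 (fail-walked)  ** P0@[41:42]
i=43 'c': node 2→6  ** P4@[43:43]
i=44 'b': node 6→7
i=45 'b': node 7→8
i=46 'b': node 8→9  ** P2@[41:46]
i=47 'd': node 9→3 (fail-walked)
i=48 'a': node 3→4
i=49 'a': node 4→10
i=50 'd': node 10→11  ** P7@[49:50]
i=51 'a': node 11→12  ** P3@[47:51]
i=52 'd': node 12→5 (fail-walked)  ** P1@[50:52],P7@[51:52]
i=53 'a': node 5→4 (fail-walked)
i=54 'd': node 4→5  ** P1@[52:54],P7@[53:54]
i=55 'a': node 5→4 (fail-walked)
i=56 'd': node 4→5  ** P1@[54:56],P7@[55:56]
i=57 'a': node 5→4 (fail-walked)
i=58 'b': node 4→2 (fail-walked)  ** P0@[57:58]
i=59 'a': node 2→15 (fail-walked)  ** P5@[58:59]
i=60 'b': node 15→2 (fail-walked)  ** P0@[59:60]
i=61 'c': node 2→6  ** P4@[61:61]
i=62 'd': node 6→3 (fail-walked)
i=63 'd': node 3→3 (fail-walked)
i=64 'd': node 3→3 (fail-walked)
i=65 'a': node 3→4
i=66 'a': node 4→10
i=67 'd': node 10→11  ** P7@[66:67]
i=68 'a': node 11→12  ** P3@[64:68]
i=69 'c': node 12→16 (fail-walked)  ** P4@[69:69]
i=70 'b': node 16→14 (fail-walked)
i=71 'c': node 14→13 (fail-walked)  ** P4@[71:71]
i=72 'd': node 13→3 (fail-walked)
i=73 'a': node 3→4
i=74 'd': node 4→5  ** P1@[72:74],P7@[73:74]
i=75 'a': node 5→4 (fail-walked)

Result: [[1,0],[4,1],[4,7],[8,7],[9,3],[10,1],[10,7],[12,1],[12,7],[14,1],[14,7],[17,7],[20,5],[21,4],[22,6],[23,0],[24,4],[27,2],[28,5],[29,4],[30,6],[31,0],[32,4],[36,7],[37,3],[38,0],[42,0],[43,4],[46,2],[50,7],[51,3],[52,1],[52,7],[54,1],[54,7],[56,1],[56,7],[58,0],[59,5],[60,0],[61,4],[67,7],[68,3],[69,4],[71,4],[74,1],[74,7]]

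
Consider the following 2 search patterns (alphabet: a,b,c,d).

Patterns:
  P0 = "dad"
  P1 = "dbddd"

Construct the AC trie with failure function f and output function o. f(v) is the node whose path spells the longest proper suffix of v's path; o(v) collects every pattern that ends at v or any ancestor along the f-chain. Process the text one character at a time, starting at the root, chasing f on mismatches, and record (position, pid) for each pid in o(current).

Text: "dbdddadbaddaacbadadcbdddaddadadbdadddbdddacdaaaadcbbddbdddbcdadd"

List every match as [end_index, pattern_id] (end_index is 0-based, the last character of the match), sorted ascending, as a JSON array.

Construct AC machine:
Trie (insert patterns):
  n0 'ε': d→1
  n1 'd': a→2 b→4
  n2 'da': d→3
  n3 'dad': ·  [P0 ends]
  n4 'db': d→5
  n5 'dbd': d→6
  n6 'dbdd': d→7
  n7 'dbddd': ·  [P1 ends]

Failure links (BFS by depth):
  fail(1) 'd': from fail(0)=0 chase 'd': 0 ⇒ 0;  out=∅∪out(0)=∅
  fail(2) 'da': from fail(1)=0 chase 'a': 0 ⇒ 0;  out=∅∪out(0)=∅
  fail(4) 'db': from fail(1)=0 chase 'b': 0 ⇒ 0;  out=∅∪out(0)=∅
  fail(3) 'dad': from fail(2)=0 chase 'd': 0 ⇒ 1;  out={0}∪out(1)={0}
  fail(5) 'dbd': from fail(4)=0 chase 'd': 0 ⇒ 1;  out=∅∪out(1)=∅
  fail(6) 'dbdd': from fail(5)=1 chase 'd': 1→0 ⇒ 1;  out=∅∪out(1)=∅
  fail(7) 'dbddd': from fail(6)=1 chase 'd': 1→0 ⇒ 1;  out={1}∪out(1)={1}

Scan:
[0] read 'd'  n0⇒n1
[1] read 'b'  n1⇒n4
[2] read 'd'  n4⇒n5
[3] read 'd'  n5⇒n6
[4] read 'd'  n6⇒n7  → match P1@[0:4]
[5] read 'a'  n7⇒n2 (via fail)
[6] read 'd'  n2⇒n3  → match P0@[4:6]
[7] read 'b'  n3⇒n4 (via fail)
[8] read 'a'  n4⇒n0 (via fail)
[9] read 'd'  n0⇒n1
[10] read 'd'  n1⇒n1 (via fail)
[11] read 'a'  n1⇒n2
[12] read 'a'  n2⇒n0 (via fail)
[13] read 'c'  n0⇒n0
[14] read 'b'  n0⇒n0
[15] read 'a'  n0⇒n0
[16] read 'd'  n0⇒n1
[17] read 'a'  n1⇒n2
[18] read 'd'  n2⇒n3  → match P0@[16:18]
[19] read 'c'  n3⇒n0 (via fail)
[20] read 'b'  n0⇒n0
[21] read 'd'  n0⇒n1
[22] read 'd'  n1⇒n1 (via fail)
[23] read 'd'  n1⇒n1 (via fail)
[24] read 'a'  n1⇒n2
[25] read 'd'  n2⇒n3  → match P0@[23:25]
[26] read 'd'  n3⇒n1 (via fail)
[27] read 'a'  n1⇒n2
[28] read 'd'  n2⇒n3  → match P0@[26:28]
[29] read 'a'  n3⇒n2 (via fail)
[30] read 'd'  n2⇒n3  → match P0@[28:30]
[31] read 'b'  n3⇒n4 (via fail)
[32] read 'd'  n4⇒n5
[33] read 'a'  n5⇒n2 (via fail)
[34] read 'd'  n2⇒n3  → match P0@[32:34]
[35] read 'd'  n3⇒n1 (via fail)
[36] read 'd'  n1⇒n1 (via fail)
[37] read 'b'  n1⇒n4
[38] read 'd'  n4⇒n5
[39] read 'd'  n5⇒n6
[40] read 'd'  n6⇒n7  → match P1@[36:40]
[41] read 'a'  n7⇒n2 (via fail)
[42] read 'c'  n2⇒n0 (via fail)
[43] read 'd'  n0⇒n1
[44] read 'a'  n1⇒n2
[45] read 'a'  n2⇒n0 (via fail)
[46] read 'a'  n0⇒n0
[47] read 'a'  n0⇒n0
[48] read 'd'  n0⇒n1
[49] read 'c'  n1⇒n0 (via fail)
[50] read 'b'  n0⇒n0
[51] read 'b'  n0⇒n0
[52] read 'd'  n0⇒n1
[53] read 'd'  n1⇒n1 (via fail)
[54] read 'b'  n1⇒n4
[55] read 'd'  n4⇒n5
[56] read 'd'  n5⇒n6
[57] read 'd'  n6⇒n7  → match P1@[53:57]
[58] read 'b'  n7⇒n4 (via fail)
[59] read 'c'  n4⇒n0 (via fail)
[60] read 'd'  n0⇒n1
[61] read 'a'  n1⇒n2
[62] read 'd'  n2⇒n3  → match P0@[60:62]
[63] read 'd'  n3⇒n1 (via fail)

All matches (sorted): [[4,1],[6,0],[18,0],[25,0],[28,0],[30,0],[34,0],[40,1],[57,1],[62,0]]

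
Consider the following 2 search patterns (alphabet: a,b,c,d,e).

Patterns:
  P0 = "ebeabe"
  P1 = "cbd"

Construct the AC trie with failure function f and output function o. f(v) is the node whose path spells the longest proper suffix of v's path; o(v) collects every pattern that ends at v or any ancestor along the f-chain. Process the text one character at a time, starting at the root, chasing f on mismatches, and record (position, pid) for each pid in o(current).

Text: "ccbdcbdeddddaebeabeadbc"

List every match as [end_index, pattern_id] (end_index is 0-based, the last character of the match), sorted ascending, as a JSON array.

Build automaton:
Trie nodes:
  0='ε' goto c→7 e→1
  1='e' goto b→2
  2='eb' goto e→3
  3='ebe' goto a→4
  4='ebea' goto b→5
  5='ebeab' goto e→6
  6='ebeabe' goto ·  ←P0
  7='c' goto b→8
  8='cb' goto d→9
  9='cbd' goto ·  ←P1

BFS fail/out derivation:
  fail(1) 'e': from fail(0)=0 chase 'e': 0 ⇒ 0;  out=∅∪out(0)=∅
  fail(7) 'c': from fail(0)=0 chase 'c': 0 ⇒ 0;  out=∅∪out(0)=∅
  fail(2) 'eb': from fail(1)=0 chase 'b': 0 ⇒ 0;  out=∅∪out(0)=∅
  fail(8) 'cb': from fail(7)=0 chase 'b': 0 ⇒ 0;  out=∅∪out(0)=∅
  fail(3) 'ebe': from fail(2)=0 chase 'e': 0 ⇒ 1;  out=∅∪out(1)=∅
  fail(9) 'cbd': from fail(8)=0 chase 'd': 0 ⇒ 0;  out={1}∪out(0)={1}
  fail(4) 'ebea': from fail(3)=1 chase 'a': 1→0 ⇒ 0;  out=∅∪out(0)=∅
  fail(5) 'ebeab': from fail(4)=0 chase 'b': 0 ⇒ 0;  out=∅∪out(0)=∅
  fail(6) 'ebeabe': from fail(5)=0 chase 'e': 0 ⇒ 1;  out={0}∪out(1)={0}

Scan:
[0] read 'c'  n0⇒n7
[1] read 'c'  n7⇒n7 (via fail)
[2] read 'b'  n7⇒n8
[3] read 'd'  n8⇒n9  emit P1@[1:3]
[4] read 'c'  n9⇒n7 (via fail)
[5] read 'b'  n7⇒n8
[6] read 'd'  n8⇒n9  emit P1@[4:6]
[7] read 'e'  n9⇒n1 (via fail)
[8] read 'd'  n1⇒n0 (via fail)
[9] read 'd'  n0⇒n0
[10] read 'd'  n0⇒n0
[11] read 'd'  n0⇒n0
[12] read 'a'  n0⇒n0
[13] read 'e'  n0⇒n1
[14] read 'b'  n1⇒n2
[15] read 'e'  n2⇒n3
[16] read 'a'  n3⇒n4
[17] read 'b'  n4⇒n5
[18] read 'e'  n5⇒n6  emit P0@[13:18]
[19] read 'a'  n6⇒n0 (via fail)
[20] read 'd'  n0⇒n0
[21] read 'b'  n0⇒n0
[22] read 'c'  n0⇒n7

All matches (sorted): [[3,1],[6,1],[18,0]]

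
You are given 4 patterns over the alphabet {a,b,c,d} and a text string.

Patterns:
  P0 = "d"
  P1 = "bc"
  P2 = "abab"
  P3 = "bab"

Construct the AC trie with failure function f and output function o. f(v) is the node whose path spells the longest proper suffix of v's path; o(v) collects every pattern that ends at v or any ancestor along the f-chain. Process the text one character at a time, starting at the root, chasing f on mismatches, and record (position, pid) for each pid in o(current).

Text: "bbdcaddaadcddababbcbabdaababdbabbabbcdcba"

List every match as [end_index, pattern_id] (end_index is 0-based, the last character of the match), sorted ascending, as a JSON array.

Build automaton:
Trie (insert patterns):
  n0 'ε': a→4 b→2 d→1
  n1 'd': ·  [P0 ends]
  n2 'b': a→8 c→3
  n3 'bc': ·  [P1 ends]
  n4 'a': b→5
  n5 'ab': a→6
  n6 'aba': b→7
  n7 'abab': ·  [P2 ends]
  n8 'ba': b→9
  n9 'bab': ·  [P3 ends]

BFS fail/out derivation:
  fail(1) 'd': from fail(0)=0 chase 'd': 0 ⇒ 0;  out={0}∪out(0)={0}
  fail(2) 'b': from fail(0)=0 chase 'b': 0 ⇒ 0;  out=∅∪out(0)=∅
  fail(4) 'a': from fail(0)=0 chase 'a': 0 ⇒ 0;  out=∅∪out(0)=∅
  fail(3) 'bc': from fail(2)=0 chase 'c': 0 ⇒ 0;  out={1}∪out(0)={1}
  fail(5) 'ab': from fail(4)=0 chase 'b': 0 ⇒ 2;  out=∅∪out(2)=∅
  fail(8) 'ba': from fail(2)=0 chase 'a': 0 ⇒ 4;  out=∅∪out(4)=∅
  fail(6) 'aba': from fail(5)=2 chase 'a': 2 ⇒ 8;  out=∅∪out(8)=∅
  fail(9) 'bab': from fail(8)=4 chase 'b': 4 ⇒ 5;  out={3}∪out(5)={3}
  fail(7) 'abab': from fail(6)=8 chase 'b': 8 ⇒ 9;  out={2}∪out(9)={2,3}

Text stream:
i=0 'b': node 0→2
i=1 'b': node 2→2 ·f
i=2 'd': node 2→1 ·f  emit P0@[2:2]
i=3 'c': node 1→0 ·f
i=4 'a': node 0→4
i=5 'd': node 4→1 ·f  emit P0@[5:5]
i=6 'd': node 1→1 ·f  emit P0@[6:6]
i=7 'a': node 1→4 ·f
i=8 'a': node 4→4 ·f
i=9 'd': node 4→1 ·f  emit P0@[9:9]
i=10 'c': node 1→0 ·f
i=11 'd': node 0→1  emit P0@[11:11]
i=12 'd': node 1→1 ·f  emit P0@[12:12]
i=13 'a': node 1→4 ·f
i=14 'b': node 4→5
i=15 'a': node 5→6
i=16 'b': node 6→7  emit P2@[13:16],P3@[14:16]
i=17 'b': node 7→2 ·f
i=18 'c': node 2→3  emit P1@[17:18]
i=19 'b': node 3→2 ·f
i=20 'a': node 2→8
i=21 'b': node 8→9  emit P3@[19:21]
i=22 'd': node 9→1 ·f  emit P0@[22:22]
i=23 'a': node 1→4 ·f
i=24 'a': node 4→4 ·f
i=25 'b': node 4→5
i=26 'a': node 5→6
i=27 'b': node 6→7  emit P2@[24:27],P3@[25:27]
i=28 'd': node 7→1 ·f  emit P0@[28:28]
i=29 'b': node 1→2 ·f
i=30 'a': node 2→8
i=31 'b': node 8→9  emit P3@[29:31]
i=32 'b': node 9→2 ·f
i=33 'a': node 2→8
i=34 'b': node 8→9  emit P3@[32:34]
i=35 'b': node 9→2 ·f
i=36 'c': node 2→3  emit P1@[35:36]
i=37 'd': node 3→1 ·f  emit P0@[37:37]
i=38 'c': node 1→0 ·f
i=39 'b': node 0→2
i=40 'a': node 2→8

Matches: [[2,0],[5,0],[6,0],[9,0],[11,0],[12,0],[16,2],[16,3],[18,1],[21,3],[22,0],[27,2],[27,3],[28,0],[31,3],[34,3],[36,1],[37,0]]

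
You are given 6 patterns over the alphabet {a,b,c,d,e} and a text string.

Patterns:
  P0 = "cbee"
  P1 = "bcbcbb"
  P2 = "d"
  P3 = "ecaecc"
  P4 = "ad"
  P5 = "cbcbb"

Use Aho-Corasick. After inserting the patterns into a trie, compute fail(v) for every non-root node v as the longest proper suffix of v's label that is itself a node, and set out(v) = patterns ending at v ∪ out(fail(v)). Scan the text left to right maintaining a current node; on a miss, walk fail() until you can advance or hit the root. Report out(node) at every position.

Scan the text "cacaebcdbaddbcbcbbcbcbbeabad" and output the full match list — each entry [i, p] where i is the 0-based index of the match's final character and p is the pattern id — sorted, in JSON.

Build:
Trie (insert patterns):
  0='ε' goto a→18 b→5 c→1 d→11 e→12
  1='c' goto b→2
  2='cb' goto c→20 e→3
  3='cbe' goto e→4
  4='cbee' goto ·  [P0 ends]
  5='b' goto c→6
  6='bc' goto b→7
  7='bcb' goto c→8
  8='bcbc' goto b→9
  9='bcbcb' goto b→10
  10='bcbcbb' goto ·  [P1 ends]
  11='d' goto ·  [P2 ends]
  12='e' goto c→13
  13='ec' goto a→14
  14='eca' goto e→15
  15='ecae' goto c→16
  16='ecaec' goto c→17
  17='ecaecc' goto ·  [P3 ends]
  18='a' goto d→19
  19='ad' goto ·  [P4 ends]
  20='cbc' goto b→21
  21='cbcb' goto b→22
  22='cbcbb' goto ·  [P5 ends]

Failure links (BFS by depth):
  n1('c'): parent n0 fail=0; on 'c' 0 → fail=0;  out ∅∪∅=∅
  n5('b'): parent n0 fail=0; on 'b' 0 → fail=0;  out ∅∪∅=∅
  n11('d'): parent n0 fail=0; on 'd' 0 → fail=0;  out {2}∪∅={2}
  n12('e'): parent n0 fail=0; on 'e' 0 → fail=0;  out ∅∪∅=∅
  n18('a'): parent n0 fail=0; on 'a' 0 → fail=0;  out ∅∪∅=∅
  n2('cb'): parent n1 fail=0; on 'b' 0 → fail=5;  out ∅∪∅=∅
  n6('bc'): parent n5 fail=0; on 'c' 0 → fail=1;  out ∅∪∅=∅
  n13('ec'): parent n12 fail=0; on 'c' 0 → fail=1;  out ∅∪∅=∅
  n19('ad'): parent n18 fail=0; on 'd' 0 → fail=11;  out {4}∪{2}={2,4}
  n3('cbe'): parent n2 fail=5; on 'e' 5→0 → fail=12;  out ∅∪∅=∅
  n7('bcb'): parent n6 fail=1; on 'b' 1 → fail=2;  out ∅∪∅=∅
  n14('eca'): parent n13 fail=1; on 'a' 1→0 → fail=18;  out ∅∪∅=∅
  n20('cbc'): parent n2 fail=5; on 'c' 5 → fail=6;  out ∅∪∅=∅
  n4('cbee'): parent n3 fail=12; on 'e' 12→0 → fail=12;  out {0}∪∅={0}
  n8('bcbc'): parent n7 fail=2; on 'c' 2 → fail=20;  out ∅∪∅=∅
  n15('ecae'): parent n14 fail=18; on 'e' 18→0 → fail=12;  out ∅∪∅=∅
  n21('cbcb'): parent n20 fail=6; on 'b' 6 → fail=7;  out ∅∪∅=∅
  n9('bcbcb'): parent n8 fail=20; on 'b' 20 → fail=21;  out ∅∪∅=∅
  n16('ecaec'): parent n15 fail=12; on 'c' 12 → fail=13;  out ∅∪∅=∅
  n22('cbcbb'): parent n21 fail=7; on 'b' 7→2→5→0 → fail=5;  out {5}∪∅={5}
  n10('bcbcbb'): parent n9 fail=21; on 'b' 21 → fail=22;  out {1}∪{5}={1,5}
  n17('ecaecc'): parent n16 fail=13; on 'c' 13→1→0 → fail=1;  out {3}∪∅={3}

Run:
i=0 'c': node 0→1
i=1 'a': node 1→18 (via fail)
i=2 'c': node 18→1 (via fail)
i=3 'a': node 1→18 (via fail)
i=4 'e': node 18→12 (via fail)
i=5 'b': node 12→5 (via fail)
i=6 'c': node 5→6
i=7 'd': node 6→11 (via fail)  ** P2@[7:7]
i=8 'b': node 11→5 (via fail)
i=9 'a': node 5→18 (via fail)
i=10 'd': node 18→19  ** P2@[10:10],P4@[9:10]
i=11 'd': node 19→11 (via fail)  ** P2@[11:11]
i=12 'b': node 11→5 (via fail)
i=13 'c': node 5→6
i=14 'b': node 6→7
i=15 'c': node 7→8
i=16 'b': node 8→9
i=17 'b': node 9→10  ** P1@[12:17],P5@[13:17]
i=18 'c': node 10→6 (via fail)
i=19 'b': node 6→7
i=20 'c': node 7→8
i=21 'b': node 8→9
i=22 'b': node 9→10  ** P1@[17:22],P5@[18:22]
i=23 'e': node 10→12 (via fail)
i=24 'a': node 12→18 (via fail)
i=25 'b': node 18→5 (via fail)
i=26 'a': node 5→18 (via fail)
i=27 'd': node 18→19  ** P2@[27:27],P4@[26:27]

All matches (sorted): [[7,2],[10,2],[10,4],[11,2],[17,1],[17,5],[22,1],[22,5],[27,2],[27,4]]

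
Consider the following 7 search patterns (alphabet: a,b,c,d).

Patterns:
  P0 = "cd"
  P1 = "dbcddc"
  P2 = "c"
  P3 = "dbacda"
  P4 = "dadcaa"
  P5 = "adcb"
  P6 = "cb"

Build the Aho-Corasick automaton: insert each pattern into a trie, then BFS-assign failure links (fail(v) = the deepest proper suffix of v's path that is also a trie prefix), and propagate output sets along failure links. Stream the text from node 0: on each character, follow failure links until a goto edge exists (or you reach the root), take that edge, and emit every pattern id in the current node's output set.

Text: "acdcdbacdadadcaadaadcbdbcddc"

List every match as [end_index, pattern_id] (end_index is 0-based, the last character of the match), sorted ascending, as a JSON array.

Construct AC machine:
Trie nodes:
  0='ε' goto a→18 c→1 d→3
  1='c' goto b→22 d→2  ←P2
  2='cd' goto ·  ←P0
  3='d' goto a→13 b→4
  4='db' goto a→9 c→5
  5='dbc' goto d→6
  6='dbcd' goto d→7
  7='dbcdd' goto c→8
  8='dbcddc' goto ·  ←P1
  9='dba' goto c→10
  10='dbac' goto d→11
  11='dbacd' goto a→12
  12='dbacda' goto ·  ←P3
  13='da' goto d→14
  14='dad' goto c→15
  15='dadc' goto a→16
  16='dadca' goto a→17
  17='dadcaa' goto ·  ←P4
  18='a' goto d→19
  19='ad' goto c→20
  20='adc' goto b→21
  21='adcb' goto ·  ←P5
  22='cb' goto ·  ←P6

Failure links (BFS by depth):
  n1('c'): parent n0 fail=0; on 'c' 0 → fail=0;  out {2}∪∅={2}
  n3('d'): parent n0 fail=0; on 'd' 0 → fail=0;  out ∅∪∅=∅
  n18('a'): parent n0 fail=0; on 'a' 0 → fail=0;  out ∅∪∅=∅
  n2('cd'): parent n1 fail=0; on 'd' 0 → fail=3;  out {0}∪∅={0}
  n4('db'): parent n3 fail=0; on 'b' 0 → fail=0;  out ∅∪∅=∅
  n13('da'): parent n3 fail=0; on 'a' 0 → fail=18;  out ∅∪∅=∅
  n19('ad'): parent n18 fail=0; on 'd' 0 → fail=3;  out ∅∪∅=∅
  n22('cb'): parent n1 fail=0; on 'b' 0 → fail=0;  out {6}∪∅={6}
  n5('dbc'): parent n4 fail=0; on 'c' 0 → fail=1;  out ∅∪{2}={2}
  n9('dba'): parent n4 fail=0; on 'a' 0 → fail=18;  out ∅∪∅=∅
  n14('dad'): parent n13 fail=18; on 'd' 18 → fail=19;  out ∅∪∅=∅
  n20('adc'): parent n19 fail=3; on 'c' 3→0 → fail=1;  out ∅∪{2}={2}
  n6('dbcd'): parent n5 fail=1; on 'd' 1 → fail=2;  out ∅∪{0}={0}
  n10('dbac'): parent n9 fail=18; on 'c' 18→0 → fail=1;  out ∅∪{2}={2}
  n15('dadc'): parent n14 fail=19; on 'c' 19 → fail=20;  out ∅∪{2}={2}
  n21('adcb'): parent n20 fail=1; on 'b' 1 → fail=22;  out {5}∪{6}={5,6}
  n7('dbcdd'): parent n6 fail=2; on 'd' 2→3→0 → fail=3;  out ∅∪∅=∅
  n11('dbacd'): parent n10 fail=1; on 'd' 1 → fail=2;  out ∅∪{0}={0}
  n16('dadca'): parent n15 fail=20; on 'a' 20→1→0 → fail=18;  out ∅∪∅=∅
  n8('dbcddc'): parent n7 fail=3; on 'c' 3→0 → fail=1;  out {1}∪{2}={1,2}
  n12('dbacda'): parent n11 fail=2; on 'a' 2→3 → fail=13;  out {3}∪∅={3}
  n17('dadcaa'): parent n16 fail=18; on 'a' 18→0 → fail=18;  out {4}∪∅={4}

Run:
i=0 'a': node 0→18
i=1 'c': node 18→1 ·f  ** P2@[1:1]
i=2 'd': node 1→2  ** P0@[1:2]
i=3 'c': node 2→1 ·f  ** P2@[3:3]
i=4 'd': node 1→2  ** P0@[3:4]
i=5 'b': node 2→4 ·f
i=6 'a': node 4→9
i=7 'c': node 9→10  ** P2@[7:7]
i=8 'd': node 10→11  ** P0@[7:8]
i=9 'a': node 11→12  ** P3@[4:9]
i=10 'd': node 12→14 ·f
i=11 'a': node 14→13 ·f
i=12 'd': node 13→14
i=13 'c': node 14→15  ** P2@[13:13]
i=14 'a': node 15→16
i=15 'a': node 16→17  ** P4@[10:15]
i=16 'd': node 17→19 ·f
i=17 'a': node 19→13 ·f
i=18 'a': node 13→18 ·f
i=19 'd': node 18→19
i=20 'c': node 19→20  ** P2@[20:20]
i=21 'b': node 20→21  ** P5@[18:21],P6@[20:21]
i=22 'd': node 21→3 ·f
i=23 'b': node 3→4
i=24 'c': node 4→5  ** P2@[24:24]
i=25 'd': node 5→6  ** P0@[24:25]
i=26 'd': node 6→7
i=27 'c': node 7→8  ** P1@[22:27],P2@[27:27]

Matches: [[1,2],[2,0],[3,2],[4,0],[7,2],[8,0],[9,3],[13,2],[15,4],[20,2],[21,5],[21,6],[24,2],[25,0],[27,1],[27,2]]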